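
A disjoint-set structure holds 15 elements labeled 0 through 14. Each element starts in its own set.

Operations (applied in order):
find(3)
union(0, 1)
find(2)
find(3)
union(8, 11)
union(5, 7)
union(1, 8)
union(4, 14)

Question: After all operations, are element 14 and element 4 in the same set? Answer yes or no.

Step 1: find(3) -> no change; set of 3 is {3}
Step 2: union(0, 1) -> merged; set of 0 now {0, 1}
Step 3: find(2) -> no change; set of 2 is {2}
Step 4: find(3) -> no change; set of 3 is {3}
Step 5: union(8, 11) -> merged; set of 8 now {8, 11}
Step 6: union(5, 7) -> merged; set of 5 now {5, 7}
Step 7: union(1, 8) -> merged; set of 1 now {0, 1, 8, 11}
Step 8: union(4, 14) -> merged; set of 4 now {4, 14}
Set of 14: {4, 14}; 4 is a member.

Answer: yes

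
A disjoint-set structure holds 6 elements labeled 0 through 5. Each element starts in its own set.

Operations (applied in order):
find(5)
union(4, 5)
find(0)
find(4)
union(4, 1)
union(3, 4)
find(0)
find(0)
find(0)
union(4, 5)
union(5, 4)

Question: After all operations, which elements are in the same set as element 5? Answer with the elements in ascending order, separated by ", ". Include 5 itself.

Step 1: find(5) -> no change; set of 5 is {5}
Step 2: union(4, 5) -> merged; set of 4 now {4, 5}
Step 3: find(0) -> no change; set of 0 is {0}
Step 4: find(4) -> no change; set of 4 is {4, 5}
Step 5: union(4, 1) -> merged; set of 4 now {1, 4, 5}
Step 6: union(3, 4) -> merged; set of 3 now {1, 3, 4, 5}
Step 7: find(0) -> no change; set of 0 is {0}
Step 8: find(0) -> no change; set of 0 is {0}
Step 9: find(0) -> no change; set of 0 is {0}
Step 10: union(4, 5) -> already same set; set of 4 now {1, 3, 4, 5}
Step 11: union(5, 4) -> already same set; set of 5 now {1, 3, 4, 5}
Component of 5: {1, 3, 4, 5}

Answer: 1, 3, 4, 5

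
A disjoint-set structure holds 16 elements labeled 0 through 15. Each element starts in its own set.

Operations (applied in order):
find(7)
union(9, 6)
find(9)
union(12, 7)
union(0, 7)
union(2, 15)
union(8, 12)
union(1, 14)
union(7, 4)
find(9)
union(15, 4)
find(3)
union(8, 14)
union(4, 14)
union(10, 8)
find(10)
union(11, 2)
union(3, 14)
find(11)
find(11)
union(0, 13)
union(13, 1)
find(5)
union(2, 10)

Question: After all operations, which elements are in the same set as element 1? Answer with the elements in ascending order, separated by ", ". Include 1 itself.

Step 1: find(7) -> no change; set of 7 is {7}
Step 2: union(9, 6) -> merged; set of 9 now {6, 9}
Step 3: find(9) -> no change; set of 9 is {6, 9}
Step 4: union(12, 7) -> merged; set of 12 now {7, 12}
Step 5: union(0, 7) -> merged; set of 0 now {0, 7, 12}
Step 6: union(2, 15) -> merged; set of 2 now {2, 15}
Step 7: union(8, 12) -> merged; set of 8 now {0, 7, 8, 12}
Step 8: union(1, 14) -> merged; set of 1 now {1, 14}
Step 9: union(7, 4) -> merged; set of 7 now {0, 4, 7, 8, 12}
Step 10: find(9) -> no change; set of 9 is {6, 9}
Step 11: union(15, 4) -> merged; set of 15 now {0, 2, 4, 7, 8, 12, 15}
Step 12: find(3) -> no change; set of 3 is {3}
Step 13: union(8, 14) -> merged; set of 8 now {0, 1, 2, 4, 7, 8, 12, 14, 15}
Step 14: union(4, 14) -> already same set; set of 4 now {0, 1, 2, 4, 7, 8, 12, 14, 15}
Step 15: union(10, 8) -> merged; set of 10 now {0, 1, 2, 4, 7, 8, 10, 12, 14, 15}
Step 16: find(10) -> no change; set of 10 is {0, 1, 2, 4, 7, 8, 10, 12, 14, 15}
Step 17: union(11, 2) -> merged; set of 11 now {0, 1, 2, 4, 7, 8, 10, 11, 12, 14, 15}
Step 18: union(3, 14) -> merged; set of 3 now {0, 1, 2, 3, 4, 7, 8, 10, 11, 12, 14, 15}
Step 19: find(11) -> no change; set of 11 is {0, 1, 2, 3, 4, 7, 8, 10, 11, 12, 14, 15}
Step 20: find(11) -> no change; set of 11 is {0, 1, 2, 3, 4, 7, 8, 10, 11, 12, 14, 15}
Step 21: union(0, 13) -> merged; set of 0 now {0, 1, 2, 3, 4, 7, 8, 10, 11, 12, 13, 14, 15}
Step 22: union(13, 1) -> already same set; set of 13 now {0, 1, 2, 3, 4, 7, 8, 10, 11, 12, 13, 14, 15}
Step 23: find(5) -> no change; set of 5 is {5}
Step 24: union(2, 10) -> already same set; set of 2 now {0, 1, 2, 3, 4, 7, 8, 10, 11, 12, 13, 14, 15}
Component of 1: {0, 1, 2, 3, 4, 7, 8, 10, 11, 12, 13, 14, 15}

Answer: 0, 1, 2, 3, 4, 7, 8, 10, 11, 12, 13, 14, 15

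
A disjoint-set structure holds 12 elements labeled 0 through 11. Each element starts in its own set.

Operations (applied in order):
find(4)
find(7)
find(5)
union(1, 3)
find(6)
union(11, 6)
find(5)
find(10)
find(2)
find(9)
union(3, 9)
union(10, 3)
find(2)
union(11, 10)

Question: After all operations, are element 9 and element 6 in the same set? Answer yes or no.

Answer: yes

Derivation:
Step 1: find(4) -> no change; set of 4 is {4}
Step 2: find(7) -> no change; set of 7 is {7}
Step 3: find(5) -> no change; set of 5 is {5}
Step 4: union(1, 3) -> merged; set of 1 now {1, 3}
Step 5: find(6) -> no change; set of 6 is {6}
Step 6: union(11, 6) -> merged; set of 11 now {6, 11}
Step 7: find(5) -> no change; set of 5 is {5}
Step 8: find(10) -> no change; set of 10 is {10}
Step 9: find(2) -> no change; set of 2 is {2}
Step 10: find(9) -> no change; set of 9 is {9}
Step 11: union(3, 9) -> merged; set of 3 now {1, 3, 9}
Step 12: union(10, 3) -> merged; set of 10 now {1, 3, 9, 10}
Step 13: find(2) -> no change; set of 2 is {2}
Step 14: union(11, 10) -> merged; set of 11 now {1, 3, 6, 9, 10, 11}
Set of 9: {1, 3, 6, 9, 10, 11}; 6 is a member.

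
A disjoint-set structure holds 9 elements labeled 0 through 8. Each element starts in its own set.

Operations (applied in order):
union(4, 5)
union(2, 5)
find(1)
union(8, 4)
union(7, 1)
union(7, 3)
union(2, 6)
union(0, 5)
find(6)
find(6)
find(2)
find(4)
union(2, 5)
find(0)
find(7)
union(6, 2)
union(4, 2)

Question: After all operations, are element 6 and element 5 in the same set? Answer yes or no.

Answer: yes

Derivation:
Step 1: union(4, 5) -> merged; set of 4 now {4, 5}
Step 2: union(2, 5) -> merged; set of 2 now {2, 4, 5}
Step 3: find(1) -> no change; set of 1 is {1}
Step 4: union(8, 4) -> merged; set of 8 now {2, 4, 5, 8}
Step 5: union(7, 1) -> merged; set of 7 now {1, 7}
Step 6: union(7, 3) -> merged; set of 7 now {1, 3, 7}
Step 7: union(2, 6) -> merged; set of 2 now {2, 4, 5, 6, 8}
Step 8: union(0, 5) -> merged; set of 0 now {0, 2, 4, 5, 6, 8}
Step 9: find(6) -> no change; set of 6 is {0, 2, 4, 5, 6, 8}
Step 10: find(6) -> no change; set of 6 is {0, 2, 4, 5, 6, 8}
Step 11: find(2) -> no change; set of 2 is {0, 2, 4, 5, 6, 8}
Step 12: find(4) -> no change; set of 4 is {0, 2, 4, 5, 6, 8}
Step 13: union(2, 5) -> already same set; set of 2 now {0, 2, 4, 5, 6, 8}
Step 14: find(0) -> no change; set of 0 is {0, 2, 4, 5, 6, 8}
Step 15: find(7) -> no change; set of 7 is {1, 3, 7}
Step 16: union(6, 2) -> already same set; set of 6 now {0, 2, 4, 5, 6, 8}
Step 17: union(4, 2) -> already same set; set of 4 now {0, 2, 4, 5, 6, 8}
Set of 6: {0, 2, 4, 5, 6, 8}; 5 is a member.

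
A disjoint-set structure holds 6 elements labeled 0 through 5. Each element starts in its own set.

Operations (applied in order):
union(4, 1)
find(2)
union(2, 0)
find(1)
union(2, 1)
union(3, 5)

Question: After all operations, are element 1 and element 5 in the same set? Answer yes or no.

Answer: no

Derivation:
Step 1: union(4, 1) -> merged; set of 4 now {1, 4}
Step 2: find(2) -> no change; set of 2 is {2}
Step 3: union(2, 0) -> merged; set of 2 now {0, 2}
Step 4: find(1) -> no change; set of 1 is {1, 4}
Step 5: union(2, 1) -> merged; set of 2 now {0, 1, 2, 4}
Step 6: union(3, 5) -> merged; set of 3 now {3, 5}
Set of 1: {0, 1, 2, 4}; 5 is not a member.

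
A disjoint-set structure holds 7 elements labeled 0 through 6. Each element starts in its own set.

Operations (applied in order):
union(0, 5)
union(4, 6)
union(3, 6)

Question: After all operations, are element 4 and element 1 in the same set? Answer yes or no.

Answer: no

Derivation:
Step 1: union(0, 5) -> merged; set of 0 now {0, 5}
Step 2: union(4, 6) -> merged; set of 4 now {4, 6}
Step 3: union(3, 6) -> merged; set of 3 now {3, 4, 6}
Set of 4: {3, 4, 6}; 1 is not a member.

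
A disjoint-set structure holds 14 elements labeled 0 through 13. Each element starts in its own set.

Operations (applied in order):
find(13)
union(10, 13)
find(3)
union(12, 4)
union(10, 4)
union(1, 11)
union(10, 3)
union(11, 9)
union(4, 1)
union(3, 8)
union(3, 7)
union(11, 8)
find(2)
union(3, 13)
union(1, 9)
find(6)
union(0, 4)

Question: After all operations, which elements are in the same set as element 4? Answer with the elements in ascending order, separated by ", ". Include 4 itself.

Answer: 0, 1, 3, 4, 7, 8, 9, 10, 11, 12, 13

Derivation:
Step 1: find(13) -> no change; set of 13 is {13}
Step 2: union(10, 13) -> merged; set of 10 now {10, 13}
Step 3: find(3) -> no change; set of 3 is {3}
Step 4: union(12, 4) -> merged; set of 12 now {4, 12}
Step 5: union(10, 4) -> merged; set of 10 now {4, 10, 12, 13}
Step 6: union(1, 11) -> merged; set of 1 now {1, 11}
Step 7: union(10, 3) -> merged; set of 10 now {3, 4, 10, 12, 13}
Step 8: union(11, 9) -> merged; set of 11 now {1, 9, 11}
Step 9: union(4, 1) -> merged; set of 4 now {1, 3, 4, 9, 10, 11, 12, 13}
Step 10: union(3, 8) -> merged; set of 3 now {1, 3, 4, 8, 9, 10, 11, 12, 13}
Step 11: union(3, 7) -> merged; set of 3 now {1, 3, 4, 7, 8, 9, 10, 11, 12, 13}
Step 12: union(11, 8) -> already same set; set of 11 now {1, 3, 4, 7, 8, 9, 10, 11, 12, 13}
Step 13: find(2) -> no change; set of 2 is {2}
Step 14: union(3, 13) -> already same set; set of 3 now {1, 3, 4, 7, 8, 9, 10, 11, 12, 13}
Step 15: union(1, 9) -> already same set; set of 1 now {1, 3, 4, 7, 8, 9, 10, 11, 12, 13}
Step 16: find(6) -> no change; set of 6 is {6}
Step 17: union(0, 4) -> merged; set of 0 now {0, 1, 3, 4, 7, 8, 9, 10, 11, 12, 13}
Component of 4: {0, 1, 3, 4, 7, 8, 9, 10, 11, 12, 13}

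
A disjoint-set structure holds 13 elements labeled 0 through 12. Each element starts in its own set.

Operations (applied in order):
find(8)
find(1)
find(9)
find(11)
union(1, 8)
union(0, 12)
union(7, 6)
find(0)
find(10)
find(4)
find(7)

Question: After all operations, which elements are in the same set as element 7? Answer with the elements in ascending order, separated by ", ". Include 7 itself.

Answer: 6, 7

Derivation:
Step 1: find(8) -> no change; set of 8 is {8}
Step 2: find(1) -> no change; set of 1 is {1}
Step 3: find(9) -> no change; set of 9 is {9}
Step 4: find(11) -> no change; set of 11 is {11}
Step 5: union(1, 8) -> merged; set of 1 now {1, 8}
Step 6: union(0, 12) -> merged; set of 0 now {0, 12}
Step 7: union(7, 6) -> merged; set of 7 now {6, 7}
Step 8: find(0) -> no change; set of 0 is {0, 12}
Step 9: find(10) -> no change; set of 10 is {10}
Step 10: find(4) -> no change; set of 4 is {4}
Step 11: find(7) -> no change; set of 7 is {6, 7}
Component of 7: {6, 7}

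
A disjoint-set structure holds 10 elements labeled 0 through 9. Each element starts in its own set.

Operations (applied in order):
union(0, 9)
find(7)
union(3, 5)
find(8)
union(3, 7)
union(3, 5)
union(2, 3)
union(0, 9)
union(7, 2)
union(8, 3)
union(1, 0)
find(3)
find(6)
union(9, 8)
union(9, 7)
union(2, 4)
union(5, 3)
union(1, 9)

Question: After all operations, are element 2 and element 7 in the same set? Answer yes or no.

Step 1: union(0, 9) -> merged; set of 0 now {0, 9}
Step 2: find(7) -> no change; set of 7 is {7}
Step 3: union(3, 5) -> merged; set of 3 now {3, 5}
Step 4: find(8) -> no change; set of 8 is {8}
Step 5: union(3, 7) -> merged; set of 3 now {3, 5, 7}
Step 6: union(3, 5) -> already same set; set of 3 now {3, 5, 7}
Step 7: union(2, 3) -> merged; set of 2 now {2, 3, 5, 7}
Step 8: union(0, 9) -> already same set; set of 0 now {0, 9}
Step 9: union(7, 2) -> already same set; set of 7 now {2, 3, 5, 7}
Step 10: union(8, 3) -> merged; set of 8 now {2, 3, 5, 7, 8}
Step 11: union(1, 0) -> merged; set of 1 now {0, 1, 9}
Step 12: find(3) -> no change; set of 3 is {2, 3, 5, 7, 8}
Step 13: find(6) -> no change; set of 6 is {6}
Step 14: union(9, 8) -> merged; set of 9 now {0, 1, 2, 3, 5, 7, 8, 9}
Step 15: union(9, 7) -> already same set; set of 9 now {0, 1, 2, 3, 5, 7, 8, 9}
Step 16: union(2, 4) -> merged; set of 2 now {0, 1, 2, 3, 4, 5, 7, 8, 9}
Step 17: union(5, 3) -> already same set; set of 5 now {0, 1, 2, 3, 4, 5, 7, 8, 9}
Step 18: union(1, 9) -> already same set; set of 1 now {0, 1, 2, 3, 4, 5, 7, 8, 9}
Set of 2: {0, 1, 2, 3, 4, 5, 7, 8, 9}; 7 is a member.

Answer: yes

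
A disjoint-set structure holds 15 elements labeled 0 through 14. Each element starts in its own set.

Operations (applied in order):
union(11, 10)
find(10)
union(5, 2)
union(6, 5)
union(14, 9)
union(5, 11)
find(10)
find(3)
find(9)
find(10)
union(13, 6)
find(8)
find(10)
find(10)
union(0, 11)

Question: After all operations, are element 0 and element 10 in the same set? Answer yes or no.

Answer: yes

Derivation:
Step 1: union(11, 10) -> merged; set of 11 now {10, 11}
Step 2: find(10) -> no change; set of 10 is {10, 11}
Step 3: union(5, 2) -> merged; set of 5 now {2, 5}
Step 4: union(6, 5) -> merged; set of 6 now {2, 5, 6}
Step 5: union(14, 9) -> merged; set of 14 now {9, 14}
Step 6: union(5, 11) -> merged; set of 5 now {2, 5, 6, 10, 11}
Step 7: find(10) -> no change; set of 10 is {2, 5, 6, 10, 11}
Step 8: find(3) -> no change; set of 3 is {3}
Step 9: find(9) -> no change; set of 9 is {9, 14}
Step 10: find(10) -> no change; set of 10 is {2, 5, 6, 10, 11}
Step 11: union(13, 6) -> merged; set of 13 now {2, 5, 6, 10, 11, 13}
Step 12: find(8) -> no change; set of 8 is {8}
Step 13: find(10) -> no change; set of 10 is {2, 5, 6, 10, 11, 13}
Step 14: find(10) -> no change; set of 10 is {2, 5, 6, 10, 11, 13}
Step 15: union(0, 11) -> merged; set of 0 now {0, 2, 5, 6, 10, 11, 13}
Set of 0: {0, 2, 5, 6, 10, 11, 13}; 10 is a member.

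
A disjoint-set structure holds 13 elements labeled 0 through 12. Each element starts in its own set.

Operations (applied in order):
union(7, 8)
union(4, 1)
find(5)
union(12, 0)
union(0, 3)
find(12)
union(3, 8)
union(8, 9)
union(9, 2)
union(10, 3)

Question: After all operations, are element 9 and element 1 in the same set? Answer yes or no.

Answer: no

Derivation:
Step 1: union(7, 8) -> merged; set of 7 now {7, 8}
Step 2: union(4, 1) -> merged; set of 4 now {1, 4}
Step 3: find(5) -> no change; set of 5 is {5}
Step 4: union(12, 0) -> merged; set of 12 now {0, 12}
Step 5: union(0, 3) -> merged; set of 0 now {0, 3, 12}
Step 6: find(12) -> no change; set of 12 is {0, 3, 12}
Step 7: union(3, 8) -> merged; set of 3 now {0, 3, 7, 8, 12}
Step 8: union(8, 9) -> merged; set of 8 now {0, 3, 7, 8, 9, 12}
Step 9: union(9, 2) -> merged; set of 9 now {0, 2, 3, 7, 8, 9, 12}
Step 10: union(10, 3) -> merged; set of 10 now {0, 2, 3, 7, 8, 9, 10, 12}
Set of 9: {0, 2, 3, 7, 8, 9, 10, 12}; 1 is not a member.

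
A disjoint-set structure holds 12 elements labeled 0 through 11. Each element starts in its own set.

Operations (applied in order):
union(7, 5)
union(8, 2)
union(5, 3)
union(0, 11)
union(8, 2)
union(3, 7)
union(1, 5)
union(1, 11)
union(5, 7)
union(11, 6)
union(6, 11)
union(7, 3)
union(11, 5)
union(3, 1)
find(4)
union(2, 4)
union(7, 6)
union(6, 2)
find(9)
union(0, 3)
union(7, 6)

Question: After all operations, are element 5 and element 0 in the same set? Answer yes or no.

Answer: yes

Derivation:
Step 1: union(7, 5) -> merged; set of 7 now {5, 7}
Step 2: union(8, 2) -> merged; set of 8 now {2, 8}
Step 3: union(5, 3) -> merged; set of 5 now {3, 5, 7}
Step 4: union(0, 11) -> merged; set of 0 now {0, 11}
Step 5: union(8, 2) -> already same set; set of 8 now {2, 8}
Step 6: union(3, 7) -> already same set; set of 3 now {3, 5, 7}
Step 7: union(1, 5) -> merged; set of 1 now {1, 3, 5, 7}
Step 8: union(1, 11) -> merged; set of 1 now {0, 1, 3, 5, 7, 11}
Step 9: union(5, 7) -> already same set; set of 5 now {0, 1, 3, 5, 7, 11}
Step 10: union(11, 6) -> merged; set of 11 now {0, 1, 3, 5, 6, 7, 11}
Step 11: union(6, 11) -> already same set; set of 6 now {0, 1, 3, 5, 6, 7, 11}
Step 12: union(7, 3) -> already same set; set of 7 now {0, 1, 3, 5, 6, 7, 11}
Step 13: union(11, 5) -> already same set; set of 11 now {0, 1, 3, 5, 6, 7, 11}
Step 14: union(3, 1) -> already same set; set of 3 now {0, 1, 3, 5, 6, 7, 11}
Step 15: find(4) -> no change; set of 4 is {4}
Step 16: union(2, 4) -> merged; set of 2 now {2, 4, 8}
Step 17: union(7, 6) -> already same set; set of 7 now {0, 1, 3, 5, 6, 7, 11}
Step 18: union(6, 2) -> merged; set of 6 now {0, 1, 2, 3, 4, 5, 6, 7, 8, 11}
Step 19: find(9) -> no change; set of 9 is {9}
Step 20: union(0, 3) -> already same set; set of 0 now {0, 1, 2, 3, 4, 5, 6, 7, 8, 11}
Step 21: union(7, 6) -> already same set; set of 7 now {0, 1, 2, 3, 4, 5, 6, 7, 8, 11}
Set of 5: {0, 1, 2, 3, 4, 5, 6, 7, 8, 11}; 0 is a member.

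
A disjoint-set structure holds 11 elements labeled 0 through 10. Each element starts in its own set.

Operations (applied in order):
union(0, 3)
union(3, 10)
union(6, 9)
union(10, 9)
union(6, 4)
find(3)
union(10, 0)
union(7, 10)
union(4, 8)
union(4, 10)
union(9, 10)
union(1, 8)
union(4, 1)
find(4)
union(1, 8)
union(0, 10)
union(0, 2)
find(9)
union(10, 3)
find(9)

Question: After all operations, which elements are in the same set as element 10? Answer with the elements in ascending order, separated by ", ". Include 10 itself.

Answer: 0, 1, 2, 3, 4, 6, 7, 8, 9, 10

Derivation:
Step 1: union(0, 3) -> merged; set of 0 now {0, 3}
Step 2: union(3, 10) -> merged; set of 3 now {0, 3, 10}
Step 3: union(6, 9) -> merged; set of 6 now {6, 9}
Step 4: union(10, 9) -> merged; set of 10 now {0, 3, 6, 9, 10}
Step 5: union(6, 4) -> merged; set of 6 now {0, 3, 4, 6, 9, 10}
Step 6: find(3) -> no change; set of 3 is {0, 3, 4, 6, 9, 10}
Step 7: union(10, 0) -> already same set; set of 10 now {0, 3, 4, 6, 9, 10}
Step 8: union(7, 10) -> merged; set of 7 now {0, 3, 4, 6, 7, 9, 10}
Step 9: union(4, 8) -> merged; set of 4 now {0, 3, 4, 6, 7, 8, 9, 10}
Step 10: union(4, 10) -> already same set; set of 4 now {0, 3, 4, 6, 7, 8, 9, 10}
Step 11: union(9, 10) -> already same set; set of 9 now {0, 3, 4, 6, 7, 8, 9, 10}
Step 12: union(1, 8) -> merged; set of 1 now {0, 1, 3, 4, 6, 7, 8, 9, 10}
Step 13: union(4, 1) -> already same set; set of 4 now {0, 1, 3, 4, 6, 7, 8, 9, 10}
Step 14: find(4) -> no change; set of 4 is {0, 1, 3, 4, 6, 7, 8, 9, 10}
Step 15: union(1, 8) -> already same set; set of 1 now {0, 1, 3, 4, 6, 7, 8, 9, 10}
Step 16: union(0, 10) -> already same set; set of 0 now {0, 1, 3, 4, 6, 7, 8, 9, 10}
Step 17: union(0, 2) -> merged; set of 0 now {0, 1, 2, 3, 4, 6, 7, 8, 9, 10}
Step 18: find(9) -> no change; set of 9 is {0, 1, 2, 3, 4, 6, 7, 8, 9, 10}
Step 19: union(10, 3) -> already same set; set of 10 now {0, 1, 2, 3, 4, 6, 7, 8, 9, 10}
Step 20: find(9) -> no change; set of 9 is {0, 1, 2, 3, 4, 6, 7, 8, 9, 10}
Component of 10: {0, 1, 2, 3, 4, 6, 7, 8, 9, 10}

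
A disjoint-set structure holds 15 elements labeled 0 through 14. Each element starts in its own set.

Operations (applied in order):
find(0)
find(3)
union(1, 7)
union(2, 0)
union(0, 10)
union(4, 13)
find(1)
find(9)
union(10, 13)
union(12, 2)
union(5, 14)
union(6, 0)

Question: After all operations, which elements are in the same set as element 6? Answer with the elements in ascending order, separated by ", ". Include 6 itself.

Step 1: find(0) -> no change; set of 0 is {0}
Step 2: find(3) -> no change; set of 3 is {3}
Step 3: union(1, 7) -> merged; set of 1 now {1, 7}
Step 4: union(2, 0) -> merged; set of 2 now {0, 2}
Step 5: union(0, 10) -> merged; set of 0 now {0, 2, 10}
Step 6: union(4, 13) -> merged; set of 4 now {4, 13}
Step 7: find(1) -> no change; set of 1 is {1, 7}
Step 8: find(9) -> no change; set of 9 is {9}
Step 9: union(10, 13) -> merged; set of 10 now {0, 2, 4, 10, 13}
Step 10: union(12, 2) -> merged; set of 12 now {0, 2, 4, 10, 12, 13}
Step 11: union(5, 14) -> merged; set of 5 now {5, 14}
Step 12: union(6, 0) -> merged; set of 6 now {0, 2, 4, 6, 10, 12, 13}
Component of 6: {0, 2, 4, 6, 10, 12, 13}

Answer: 0, 2, 4, 6, 10, 12, 13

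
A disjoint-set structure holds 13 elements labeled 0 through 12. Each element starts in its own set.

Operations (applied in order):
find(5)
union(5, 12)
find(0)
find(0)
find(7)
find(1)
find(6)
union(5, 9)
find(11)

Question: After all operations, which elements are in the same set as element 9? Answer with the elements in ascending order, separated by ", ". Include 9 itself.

Step 1: find(5) -> no change; set of 5 is {5}
Step 2: union(5, 12) -> merged; set of 5 now {5, 12}
Step 3: find(0) -> no change; set of 0 is {0}
Step 4: find(0) -> no change; set of 0 is {0}
Step 5: find(7) -> no change; set of 7 is {7}
Step 6: find(1) -> no change; set of 1 is {1}
Step 7: find(6) -> no change; set of 6 is {6}
Step 8: union(5, 9) -> merged; set of 5 now {5, 9, 12}
Step 9: find(11) -> no change; set of 11 is {11}
Component of 9: {5, 9, 12}

Answer: 5, 9, 12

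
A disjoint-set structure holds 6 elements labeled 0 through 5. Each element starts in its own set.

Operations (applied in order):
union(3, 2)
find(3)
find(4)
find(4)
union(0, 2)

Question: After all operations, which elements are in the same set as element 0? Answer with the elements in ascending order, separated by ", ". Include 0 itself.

Answer: 0, 2, 3

Derivation:
Step 1: union(3, 2) -> merged; set of 3 now {2, 3}
Step 2: find(3) -> no change; set of 3 is {2, 3}
Step 3: find(4) -> no change; set of 4 is {4}
Step 4: find(4) -> no change; set of 4 is {4}
Step 5: union(0, 2) -> merged; set of 0 now {0, 2, 3}
Component of 0: {0, 2, 3}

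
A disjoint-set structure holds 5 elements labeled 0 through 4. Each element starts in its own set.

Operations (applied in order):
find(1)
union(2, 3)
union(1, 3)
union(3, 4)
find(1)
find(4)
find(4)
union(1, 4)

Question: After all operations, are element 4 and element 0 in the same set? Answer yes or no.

Answer: no

Derivation:
Step 1: find(1) -> no change; set of 1 is {1}
Step 2: union(2, 3) -> merged; set of 2 now {2, 3}
Step 3: union(1, 3) -> merged; set of 1 now {1, 2, 3}
Step 4: union(3, 4) -> merged; set of 3 now {1, 2, 3, 4}
Step 5: find(1) -> no change; set of 1 is {1, 2, 3, 4}
Step 6: find(4) -> no change; set of 4 is {1, 2, 3, 4}
Step 7: find(4) -> no change; set of 4 is {1, 2, 3, 4}
Step 8: union(1, 4) -> already same set; set of 1 now {1, 2, 3, 4}
Set of 4: {1, 2, 3, 4}; 0 is not a member.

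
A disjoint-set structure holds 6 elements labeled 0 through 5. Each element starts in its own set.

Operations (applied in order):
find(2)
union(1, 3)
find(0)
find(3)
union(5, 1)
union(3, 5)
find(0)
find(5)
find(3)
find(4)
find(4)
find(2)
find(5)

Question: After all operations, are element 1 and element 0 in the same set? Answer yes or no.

Answer: no

Derivation:
Step 1: find(2) -> no change; set of 2 is {2}
Step 2: union(1, 3) -> merged; set of 1 now {1, 3}
Step 3: find(0) -> no change; set of 0 is {0}
Step 4: find(3) -> no change; set of 3 is {1, 3}
Step 5: union(5, 1) -> merged; set of 5 now {1, 3, 5}
Step 6: union(3, 5) -> already same set; set of 3 now {1, 3, 5}
Step 7: find(0) -> no change; set of 0 is {0}
Step 8: find(5) -> no change; set of 5 is {1, 3, 5}
Step 9: find(3) -> no change; set of 3 is {1, 3, 5}
Step 10: find(4) -> no change; set of 4 is {4}
Step 11: find(4) -> no change; set of 4 is {4}
Step 12: find(2) -> no change; set of 2 is {2}
Step 13: find(5) -> no change; set of 5 is {1, 3, 5}
Set of 1: {1, 3, 5}; 0 is not a member.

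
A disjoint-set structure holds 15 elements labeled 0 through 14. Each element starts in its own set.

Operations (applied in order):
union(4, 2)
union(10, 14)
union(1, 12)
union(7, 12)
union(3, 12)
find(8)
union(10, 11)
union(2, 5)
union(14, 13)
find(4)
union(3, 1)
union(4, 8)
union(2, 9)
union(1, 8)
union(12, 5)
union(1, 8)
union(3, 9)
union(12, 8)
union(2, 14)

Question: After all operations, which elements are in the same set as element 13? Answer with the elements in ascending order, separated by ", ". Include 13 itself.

Step 1: union(4, 2) -> merged; set of 4 now {2, 4}
Step 2: union(10, 14) -> merged; set of 10 now {10, 14}
Step 3: union(1, 12) -> merged; set of 1 now {1, 12}
Step 4: union(7, 12) -> merged; set of 7 now {1, 7, 12}
Step 5: union(3, 12) -> merged; set of 3 now {1, 3, 7, 12}
Step 6: find(8) -> no change; set of 8 is {8}
Step 7: union(10, 11) -> merged; set of 10 now {10, 11, 14}
Step 8: union(2, 5) -> merged; set of 2 now {2, 4, 5}
Step 9: union(14, 13) -> merged; set of 14 now {10, 11, 13, 14}
Step 10: find(4) -> no change; set of 4 is {2, 4, 5}
Step 11: union(3, 1) -> already same set; set of 3 now {1, 3, 7, 12}
Step 12: union(4, 8) -> merged; set of 4 now {2, 4, 5, 8}
Step 13: union(2, 9) -> merged; set of 2 now {2, 4, 5, 8, 9}
Step 14: union(1, 8) -> merged; set of 1 now {1, 2, 3, 4, 5, 7, 8, 9, 12}
Step 15: union(12, 5) -> already same set; set of 12 now {1, 2, 3, 4, 5, 7, 8, 9, 12}
Step 16: union(1, 8) -> already same set; set of 1 now {1, 2, 3, 4, 5, 7, 8, 9, 12}
Step 17: union(3, 9) -> already same set; set of 3 now {1, 2, 3, 4, 5, 7, 8, 9, 12}
Step 18: union(12, 8) -> already same set; set of 12 now {1, 2, 3, 4, 5, 7, 8, 9, 12}
Step 19: union(2, 14) -> merged; set of 2 now {1, 2, 3, 4, 5, 7, 8, 9, 10, 11, 12, 13, 14}
Component of 13: {1, 2, 3, 4, 5, 7, 8, 9, 10, 11, 12, 13, 14}

Answer: 1, 2, 3, 4, 5, 7, 8, 9, 10, 11, 12, 13, 14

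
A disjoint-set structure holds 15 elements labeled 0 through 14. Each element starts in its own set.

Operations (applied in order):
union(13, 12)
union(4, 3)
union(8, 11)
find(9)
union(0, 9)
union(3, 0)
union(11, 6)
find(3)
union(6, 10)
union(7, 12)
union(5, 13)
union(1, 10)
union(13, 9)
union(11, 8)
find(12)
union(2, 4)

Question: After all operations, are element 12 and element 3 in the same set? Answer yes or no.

Step 1: union(13, 12) -> merged; set of 13 now {12, 13}
Step 2: union(4, 3) -> merged; set of 4 now {3, 4}
Step 3: union(8, 11) -> merged; set of 8 now {8, 11}
Step 4: find(9) -> no change; set of 9 is {9}
Step 5: union(0, 9) -> merged; set of 0 now {0, 9}
Step 6: union(3, 0) -> merged; set of 3 now {0, 3, 4, 9}
Step 7: union(11, 6) -> merged; set of 11 now {6, 8, 11}
Step 8: find(3) -> no change; set of 3 is {0, 3, 4, 9}
Step 9: union(6, 10) -> merged; set of 6 now {6, 8, 10, 11}
Step 10: union(7, 12) -> merged; set of 7 now {7, 12, 13}
Step 11: union(5, 13) -> merged; set of 5 now {5, 7, 12, 13}
Step 12: union(1, 10) -> merged; set of 1 now {1, 6, 8, 10, 11}
Step 13: union(13, 9) -> merged; set of 13 now {0, 3, 4, 5, 7, 9, 12, 13}
Step 14: union(11, 8) -> already same set; set of 11 now {1, 6, 8, 10, 11}
Step 15: find(12) -> no change; set of 12 is {0, 3, 4, 5, 7, 9, 12, 13}
Step 16: union(2, 4) -> merged; set of 2 now {0, 2, 3, 4, 5, 7, 9, 12, 13}
Set of 12: {0, 2, 3, 4, 5, 7, 9, 12, 13}; 3 is a member.

Answer: yes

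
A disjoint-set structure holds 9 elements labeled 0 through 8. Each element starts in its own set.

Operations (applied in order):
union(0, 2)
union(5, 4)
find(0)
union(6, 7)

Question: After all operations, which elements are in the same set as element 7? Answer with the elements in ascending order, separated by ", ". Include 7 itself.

Step 1: union(0, 2) -> merged; set of 0 now {0, 2}
Step 2: union(5, 4) -> merged; set of 5 now {4, 5}
Step 3: find(0) -> no change; set of 0 is {0, 2}
Step 4: union(6, 7) -> merged; set of 6 now {6, 7}
Component of 7: {6, 7}

Answer: 6, 7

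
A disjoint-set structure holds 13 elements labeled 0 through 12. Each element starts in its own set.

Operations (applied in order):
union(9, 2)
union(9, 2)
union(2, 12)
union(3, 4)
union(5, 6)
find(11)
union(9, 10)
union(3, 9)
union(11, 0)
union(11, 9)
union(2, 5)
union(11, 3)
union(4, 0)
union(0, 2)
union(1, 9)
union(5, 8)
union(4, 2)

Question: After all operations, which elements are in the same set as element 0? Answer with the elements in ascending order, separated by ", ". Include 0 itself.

Answer: 0, 1, 2, 3, 4, 5, 6, 8, 9, 10, 11, 12

Derivation:
Step 1: union(9, 2) -> merged; set of 9 now {2, 9}
Step 2: union(9, 2) -> already same set; set of 9 now {2, 9}
Step 3: union(2, 12) -> merged; set of 2 now {2, 9, 12}
Step 4: union(3, 4) -> merged; set of 3 now {3, 4}
Step 5: union(5, 6) -> merged; set of 5 now {5, 6}
Step 6: find(11) -> no change; set of 11 is {11}
Step 7: union(9, 10) -> merged; set of 9 now {2, 9, 10, 12}
Step 8: union(3, 9) -> merged; set of 3 now {2, 3, 4, 9, 10, 12}
Step 9: union(11, 0) -> merged; set of 11 now {0, 11}
Step 10: union(11, 9) -> merged; set of 11 now {0, 2, 3, 4, 9, 10, 11, 12}
Step 11: union(2, 5) -> merged; set of 2 now {0, 2, 3, 4, 5, 6, 9, 10, 11, 12}
Step 12: union(11, 3) -> already same set; set of 11 now {0, 2, 3, 4, 5, 6, 9, 10, 11, 12}
Step 13: union(4, 0) -> already same set; set of 4 now {0, 2, 3, 4, 5, 6, 9, 10, 11, 12}
Step 14: union(0, 2) -> already same set; set of 0 now {0, 2, 3, 4, 5, 6, 9, 10, 11, 12}
Step 15: union(1, 9) -> merged; set of 1 now {0, 1, 2, 3, 4, 5, 6, 9, 10, 11, 12}
Step 16: union(5, 8) -> merged; set of 5 now {0, 1, 2, 3, 4, 5, 6, 8, 9, 10, 11, 12}
Step 17: union(4, 2) -> already same set; set of 4 now {0, 1, 2, 3, 4, 5, 6, 8, 9, 10, 11, 12}
Component of 0: {0, 1, 2, 3, 4, 5, 6, 8, 9, 10, 11, 12}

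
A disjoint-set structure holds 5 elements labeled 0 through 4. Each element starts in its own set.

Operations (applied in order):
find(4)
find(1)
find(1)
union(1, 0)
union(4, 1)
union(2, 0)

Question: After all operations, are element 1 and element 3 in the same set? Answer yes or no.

Answer: no

Derivation:
Step 1: find(4) -> no change; set of 4 is {4}
Step 2: find(1) -> no change; set of 1 is {1}
Step 3: find(1) -> no change; set of 1 is {1}
Step 4: union(1, 0) -> merged; set of 1 now {0, 1}
Step 5: union(4, 1) -> merged; set of 4 now {0, 1, 4}
Step 6: union(2, 0) -> merged; set of 2 now {0, 1, 2, 4}
Set of 1: {0, 1, 2, 4}; 3 is not a member.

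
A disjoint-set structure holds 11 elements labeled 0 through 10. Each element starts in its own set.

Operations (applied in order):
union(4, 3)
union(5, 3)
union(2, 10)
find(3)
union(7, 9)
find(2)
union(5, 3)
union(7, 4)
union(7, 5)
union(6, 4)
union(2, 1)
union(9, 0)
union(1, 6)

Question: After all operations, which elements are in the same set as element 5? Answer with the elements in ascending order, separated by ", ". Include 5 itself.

Step 1: union(4, 3) -> merged; set of 4 now {3, 4}
Step 2: union(5, 3) -> merged; set of 5 now {3, 4, 5}
Step 3: union(2, 10) -> merged; set of 2 now {2, 10}
Step 4: find(3) -> no change; set of 3 is {3, 4, 5}
Step 5: union(7, 9) -> merged; set of 7 now {7, 9}
Step 6: find(2) -> no change; set of 2 is {2, 10}
Step 7: union(5, 3) -> already same set; set of 5 now {3, 4, 5}
Step 8: union(7, 4) -> merged; set of 7 now {3, 4, 5, 7, 9}
Step 9: union(7, 5) -> already same set; set of 7 now {3, 4, 5, 7, 9}
Step 10: union(6, 4) -> merged; set of 6 now {3, 4, 5, 6, 7, 9}
Step 11: union(2, 1) -> merged; set of 2 now {1, 2, 10}
Step 12: union(9, 0) -> merged; set of 9 now {0, 3, 4, 5, 6, 7, 9}
Step 13: union(1, 6) -> merged; set of 1 now {0, 1, 2, 3, 4, 5, 6, 7, 9, 10}
Component of 5: {0, 1, 2, 3, 4, 5, 6, 7, 9, 10}

Answer: 0, 1, 2, 3, 4, 5, 6, 7, 9, 10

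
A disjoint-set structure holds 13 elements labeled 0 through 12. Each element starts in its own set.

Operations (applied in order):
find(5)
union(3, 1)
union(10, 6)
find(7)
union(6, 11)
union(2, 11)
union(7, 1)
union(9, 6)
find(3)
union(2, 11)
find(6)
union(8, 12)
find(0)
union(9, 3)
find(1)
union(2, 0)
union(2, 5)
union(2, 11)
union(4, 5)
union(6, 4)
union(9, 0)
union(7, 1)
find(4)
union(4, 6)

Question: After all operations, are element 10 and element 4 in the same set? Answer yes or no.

Answer: yes

Derivation:
Step 1: find(5) -> no change; set of 5 is {5}
Step 2: union(3, 1) -> merged; set of 3 now {1, 3}
Step 3: union(10, 6) -> merged; set of 10 now {6, 10}
Step 4: find(7) -> no change; set of 7 is {7}
Step 5: union(6, 11) -> merged; set of 6 now {6, 10, 11}
Step 6: union(2, 11) -> merged; set of 2 now {2, 6, 10, 11}
Step 7: union(7, 1) -> merged; set of 7 now {1, 3, 7}
Step 8: union(9, 6) -> merged; set of 9 now {2, 6, 9, 10, 11}
Step 9: find(3) -> no change; set of 3 is {1, 3, 7}
Step 10: union(2, 11) -> already same set; set of 2 now {2, 6, 9, 10, 11}
Step 11: find(6) -> no change; set of 6 is {2, 6, 9, 10, 11}
Step 12: union(8, 12) -> merged; set of 8 now {8, 12}
Step 13: find(0) -> no change; set of 0 is {0}
Step 14: union(9, 3) -> merged; set of 9 now {1, 2, 3, 6, 7, 9, 10, 11}
Step 15: find(1) -> no change; set of 1 is {1, 2, 3, 6, 7, 9, 10, 11}
Step 16: union(2, 0) -> merged; set of 2 now {0, 1, 2, 3, 6, 7, 9, 10, 11}
Step 17: union(2, 5) -> merged; set of 2 now {0, 1, 2, 3, 5, 6, 7, 9, 10, 11}
Step 18: union(2, 11) -> already same set; set of 2 now {0, 1, 2, 3, 5, 6, 7, 9, 10, 11}
Step 19: union(4, 5) -> merged; set of 4 now {0, 1, 2, 3, 4, 5, 6, 7, 9, 10, 11}
Step 20: union(6, 4) -> already same set; set of 6 now {0, 1, 2, 3, 4, 5, 6, 7, 9, 10, 11}
Step 21: union(9, 0) -> already same set; set of 9 now {0, 1, 2, 3, 4, 5, 6, 7, 9, 10, 11}
Step 22: union(7, 1) -> already same set; set of 7 now {0, 1, 2, 3, 4, 5, 6, 7, 9, 10, 11}
Step 23: find(4) -> no change; set of 4 is {0, 1, 2, 3, 4, 5, 6, 7, 9, 10, 11}
Step 24: union(4, 6) -> already same set; set of 4 now {0, 1, 2, 3, 4, 5, 6, 7, 9, 10, 11}
Set of 10: {0, 1, 2, 3, 4, 5, 6, 7, 9, 10, 11}; 4 is a member.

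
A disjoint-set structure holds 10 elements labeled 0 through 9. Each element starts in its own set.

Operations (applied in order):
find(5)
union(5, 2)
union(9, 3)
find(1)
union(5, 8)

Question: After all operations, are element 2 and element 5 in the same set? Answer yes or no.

Answer: yes

Derivation:
Step 1: find(5) -> no change; set of 5 is {5}
Step 2: union(5, 2) -> merged; set of 5 now {2, 5}
Step 3: union(9, 3) -> merged; set of 9 now {3, 9}
Step 4: find(1) -> no change; set of 1 is {1}
Step 5: union(5, 8) -> merged; set of 5 now {2, 5, 8}
Set of 2: {2, 5, 8}; 5 is a member.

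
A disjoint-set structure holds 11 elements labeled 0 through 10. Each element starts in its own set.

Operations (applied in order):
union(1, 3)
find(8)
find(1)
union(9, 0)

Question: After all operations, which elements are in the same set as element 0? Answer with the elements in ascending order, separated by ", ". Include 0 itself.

Step 1: union(1, 3) -> merged; set of 1 now {1, 3}
Step 2: find(8) -> no change; set of 8 is {8}
Step 3: find(1) -> no change; set of 1 is {1, 3}
Step 4: union(9, 0) -> merged; set of 9 now {0, 9}
Component of 0: {0, 9}

Answer: 0, 9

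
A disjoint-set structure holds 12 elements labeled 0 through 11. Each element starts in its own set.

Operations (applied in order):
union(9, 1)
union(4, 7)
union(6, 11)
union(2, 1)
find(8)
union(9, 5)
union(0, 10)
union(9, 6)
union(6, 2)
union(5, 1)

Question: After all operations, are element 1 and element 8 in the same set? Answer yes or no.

Answer: no

Derivation:
Step 1: union(9, 1) -> merged; set of 9 now {1, 9}
Step 2: union(4, 7) -> merged; set of 4 now {4, 7}
Step 3: union(6, 11) -> merged; set of 6 now {6, 11}
Step 4: union(2, 1) -> merged; set of 2 now {1, 2, 9}
Step 5: find(8) -> no change; set of 8 is {8}
Step 6: union(9, 5) -> merged; set of 9 now {1, 2, 5, 9}
Step 7: union(0, 10) -> merged; set of 0 now {0, 10}
Step 8: union(9, 6) -> merged; set of 9 now {1, 2, 5, 6, 9, 11}
Step 9: union(6, 2) -> already same set; set of 6 now {1, 2, 5, 6, 9, 11}
Step 10: union(5, 1) -> already same set; set of 5 now {1, 2, 5, 6, 9, 11}
Set of 1: {1, 2, 5, 6, 9, 11}; 8 is not a member.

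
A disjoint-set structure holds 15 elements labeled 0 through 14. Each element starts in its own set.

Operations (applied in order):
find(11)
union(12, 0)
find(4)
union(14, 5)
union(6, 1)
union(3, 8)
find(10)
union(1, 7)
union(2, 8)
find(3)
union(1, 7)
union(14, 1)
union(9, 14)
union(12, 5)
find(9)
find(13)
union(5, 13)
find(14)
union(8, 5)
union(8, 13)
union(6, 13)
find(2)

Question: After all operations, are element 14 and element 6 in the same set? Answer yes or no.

Step 1: find(11) -> no change; set of 11 is {11}
Step 2: union(12, 0) -> merged; set of 12 now {0, 12}
Step 3: find(4) -> no change; set of 4 is {4}
Step 4: union(14, 5) -> merged; set of 14 now {5, 14}
Step 5: union(6, 1) -> merged; set of 6 now {1, 6}
Step 6: union(3, 8) -> merged; set of 3 now {3, 8}
Step 7: find(10) -> no change; set of 10 is {10}
Step 8: union(1, 7) -> merged; set of 1 now {1, 6, 7}
Step 9: union(2, 8) -> merged; set of 2 now {2, 3, 8}
Step 10: find(3) -> no change; set of 3 is {2, 3, 8}
Step 11: union(1, 7) -> already same set; set of 1 now {1, 6, 7}
Step 12: union(14, 1) -> merged; set of 14 now {1, 5, 6, 7, 14}
Step 13: union(9, 14) -> merged; set of 9 now {1, 5, 6, 7, 9, 14}
Step 14: union(12, 5) -> merged; set of 12 now {0, 1, 5, 6, 7, 9, 12, 14}
Step 15: find(9) -> no change; set of 9 is {0, 1, 5, 6, 7, 9, 12, 14}
Step 16: find(13) -> no change; set of 13 is {13}
Step 17: union(5, 13) -> merged; set of 5 now {0, 1, 5, 6, 7, 9, 12, 13, 14}
Step 18: find(14) -> no change; set of 14 is {0, 1, 5, 6, 7, 9, 12, 13, 14}
Step 19: union(8, 5) -> merged; set of 8 now {0, 1, 2, 3, 5, 6, 7, 8, 9, 12, 13, 14}
Step 20: union(8, 13) -> already same set; set of 8 now {0, 1, 2, 3, 5, 6, 7, 8, 9, 12, 13, 14}
Step 21: union(6, 13) -> already same set; set of 6 now {0, 1, 2, 3, 5, 6, 7, 8, 9, 12, 13, 14}
Step 22: find(2) -> no change; set of 2 is {0, 1, 2, 3, 5, 6, 7, 8, 9, 12, 13, 14}
Set of 14: {0, 1, 2, 3, 5, 6, 7, 8, 9, 12, 13, 14}; 6 is a member.

Answer: yes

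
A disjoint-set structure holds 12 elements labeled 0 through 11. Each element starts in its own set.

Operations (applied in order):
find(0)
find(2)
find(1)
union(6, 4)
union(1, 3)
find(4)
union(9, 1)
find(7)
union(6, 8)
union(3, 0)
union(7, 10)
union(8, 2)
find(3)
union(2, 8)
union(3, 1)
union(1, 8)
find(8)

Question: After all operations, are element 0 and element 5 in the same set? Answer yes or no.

Answer: no

Derivation:
Step 1: find(0) -> no change; set of 0 is {0}
Step 2: find(2) -> no change; set of 2 is {2}
Step 3: find(1) -> no change; set of 1 is {1}
Step 4: union(6, 4) -> merged; set of 6 now {4, 6}
Step 5: union(1, 3) -> merged; set of 1 now {1, 3}
Step 6: find(4) -> no change; set of 4 is {4, 6}
Step 7: union(9, 1) -> merged; set of 9 now {1, 3, 9}
Step 8: find(7) -> no change; set of 7 is {7}
Step 9: union(6, 8) -> merged; set of 6 now {4, 6, 8}
Step 10: union(3, 0) -> merged; set of 3 now {0, 1, 3, 9}
Step 11: union(7, 10) -> merged; set of 7 now {7, 10}
Step 12: union(8, 2) -> merged; set of 8 now {2, 4, 6, 8}
Step 13: find(3) -> no change; set of 3 is {0, 1, 3, 9}
Step 14: union(2, 8) -> already same set; set of 2 now {2, 4, 6, 8}
Step 15: union(3, 1) -> already same set; set of 3 now {0, 1, 3, 9}
Step 16: union(1, 8) -> merged; set of 1 now {0, 1, 2, 3, 4, 6, 8, 9}
Step 17: find(8) -> no change; set of 8 is {0, 1, 2, 3, 4, 6, 8, 9}
Set of 0: {0, 1, 2, 3, 4, 6, 8, 9}; 5 is not a member.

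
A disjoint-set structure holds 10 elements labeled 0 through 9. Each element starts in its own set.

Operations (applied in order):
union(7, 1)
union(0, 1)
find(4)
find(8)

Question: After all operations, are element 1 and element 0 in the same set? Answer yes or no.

Answer: yes

Derivation:
Step 1: union(7, 1) -> merged; set of 7 now {1, 7}
Step 2: union(0, 1) -> merged; set of 0 now {0, 1, 7}
Step 3: find(4) -> no change; set of 4 is {4}
Step 4: find(8) -> no change; set of 8 is {8}
Set of 1: {0, 1, 7}; 0 is a member.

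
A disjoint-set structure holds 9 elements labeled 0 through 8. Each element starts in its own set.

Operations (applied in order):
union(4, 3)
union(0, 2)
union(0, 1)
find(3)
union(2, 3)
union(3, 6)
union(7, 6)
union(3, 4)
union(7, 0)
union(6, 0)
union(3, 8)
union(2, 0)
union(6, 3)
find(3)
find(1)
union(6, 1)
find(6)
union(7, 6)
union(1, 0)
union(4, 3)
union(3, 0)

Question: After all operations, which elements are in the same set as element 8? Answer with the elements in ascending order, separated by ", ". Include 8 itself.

Step 1: union(4, 3) -> merged; set of 4 now {3, 4}
Step 2: union(0, 2) -> merged; set of 0 now {0, 2}
Step 3: union(0, 1) -> merged; set of 0 now {0, 1, 2}
Step 4: find(3) -> no change; set of 3 is {3, 4}
Step 5: union(2, 3) -> merged; set of 2 now {0, 1, 2, 3, 4}
Step 6: union(3, 6) -> merged; set of 3 now {0, 1, 2, 3, 4, 6}
Step 7: union(7, 6) -> merged; set of 7 now {0, 1, 2, 3, 4, 6, 7}
Step 8: union(3, 4) -> already same set; set of 3 now {0, 1, 2, 3, 4, 6, 7}
Step 9: union(7, 0) -> already same set; set of 7 now {0, 1, 2, 3, 4, 6, 7}
Step 10: union(6, 0) -> already same set; set of 6 now {0, 1, 2, 3, 4, 6, 7}
Step 11: union(3, 8) -> merged; set of 3 now {0, 1, 2, 3, 4, 6, 7, 8}
Step 12: union(2, 0) -> already same set; set of 2 now {0, 1, 2, 3, 4, 6, 7, 8}
Step 13: union(6, 3) -> already same set; set of 6 now {0, 1, 2, 3, 4, 6, 7, 8}
Step 14: find(3) -> no change; set of 3 is {0, 1, 2, 3, 4, 6, 7, 8}
Step 15: find(1) -> no change; set of 1 is {0, 1, 2, 3, 4, 6, 7, 8}
Step 16: union(6, 1) -> already same set; set of 6 now {0, 1, 2, 3, 4, 6, 7, 8}
Step 17: find(6) -> no change; set of 6 is {0, 1, 2, 3, 4, 6, 7, 8}
Step 18: union(7, 6) -> already same set; set of 7 now {0, 1, 2, 3, 4, 6, 7, 8}
Step 19: union(1, 0) -> already same set; set of 1 now {0, 1, 2, 3, 4, 6, 7, 8}
Step 20: union(4, 3) -> already same set; set of 4 now {0, 1, 2, 3, 4, 6, 7, 8}
Step 21: union(3, 0) -> already same set; set of 3 now {0, 1, 2, 3, 4, 6, 7, 8}
Component of 8: {0, 1, 2, 3, 4, 6, 7, 8}

Answer: 0, 1, 2, 3, 4, 6, 7, 8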